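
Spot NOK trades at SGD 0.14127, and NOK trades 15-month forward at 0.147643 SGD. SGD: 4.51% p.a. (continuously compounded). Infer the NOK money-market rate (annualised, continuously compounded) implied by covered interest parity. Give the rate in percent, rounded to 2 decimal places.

T = 15/12 years.
By CIP, F/S equals the SGD-to-NOK growth ratio: 0.147643/0.14127 = 1.0451122.
The SGD side grows by e^(0.0451×15/12) = 1.0579944.
Hence g_NOK = 1.0123261.
r = ln(1.0123261)/(15/12) = 0.009801 → 0.98%.

0.98%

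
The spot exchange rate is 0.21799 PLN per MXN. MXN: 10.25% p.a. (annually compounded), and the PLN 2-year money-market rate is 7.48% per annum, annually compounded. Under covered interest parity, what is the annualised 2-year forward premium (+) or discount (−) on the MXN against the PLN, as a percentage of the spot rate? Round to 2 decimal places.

T = 2 years.
No-arbitrage forward: 0.21799 × 1.155195 / 1.2155063 = 0.20717372 PLN/MXN.
(F − S)/S ÷ T = (0.20717372 − 0.21799)/0.21799/2 = -0.024809 → -2.48%.

-2.48%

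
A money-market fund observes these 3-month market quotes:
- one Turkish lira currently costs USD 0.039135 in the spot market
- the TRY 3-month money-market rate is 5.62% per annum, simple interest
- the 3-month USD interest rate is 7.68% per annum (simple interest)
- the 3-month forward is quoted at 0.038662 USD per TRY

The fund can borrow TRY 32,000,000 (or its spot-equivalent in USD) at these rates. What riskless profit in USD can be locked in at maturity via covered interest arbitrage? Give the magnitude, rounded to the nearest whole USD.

T = 3/12 years.
Route A — deposit TRY, sell forward: 32,000,000 × 1.014050 × 0.038662 = USD 1,254,566.44.
Route B — convert at spot, deposit USD: 32,000,000 × 0.039135 × 1.019200 = USD 1,276,364.54.
The quoted forward undervalues TRY, so borrow TRY, convert to USD at spot, deposit the USD at 7.68%, and buy TRY forward at 0.038662 to cover the loan.
The gap between the two covered legs is USD 21,798.

USD 21,798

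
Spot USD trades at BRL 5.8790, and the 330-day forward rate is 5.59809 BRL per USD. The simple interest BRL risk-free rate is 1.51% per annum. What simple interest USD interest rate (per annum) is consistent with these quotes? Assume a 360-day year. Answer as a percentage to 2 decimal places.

T = 330/360 years.
CIP gives F = S · g_BRL/g_USD, so g_BRL/g_USD = 5.59809/5.879 = 0.9522181.
The BRL side grows by 1 + 0.0151×330/360 = 1.0138417.
So the USD growth factor = 1.0647158.
r = (1.0647158 − 1)/(330/360) = 0.070599 → 7.06%.

7.06%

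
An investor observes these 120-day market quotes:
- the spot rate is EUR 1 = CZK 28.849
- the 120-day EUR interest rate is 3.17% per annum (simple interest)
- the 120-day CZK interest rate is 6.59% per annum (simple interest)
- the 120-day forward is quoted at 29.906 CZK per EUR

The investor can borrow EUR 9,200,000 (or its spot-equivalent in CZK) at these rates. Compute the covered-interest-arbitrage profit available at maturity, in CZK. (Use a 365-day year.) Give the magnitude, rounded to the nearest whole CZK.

T = 120/365 years.
Invest the EUR and cover forward: 9,200,000 × 1.01042191781 × 29.906 = CZK 278,002,636.44.
Convert at spot and invest in CZK: 9,200,000 × 28.849 × 1.02166575342 = CZK 271,161,124.95.
The quoted forward overvalues EUR, so borrow CZK, buy EUR at spot, deposit the EUR at 3.17%, and sell the proceeds forward at 29.906.
Arbitrage profit = |278,002,636.44 − 271,161,124.95| = CZK 6,841,511.

CZK 6,841,511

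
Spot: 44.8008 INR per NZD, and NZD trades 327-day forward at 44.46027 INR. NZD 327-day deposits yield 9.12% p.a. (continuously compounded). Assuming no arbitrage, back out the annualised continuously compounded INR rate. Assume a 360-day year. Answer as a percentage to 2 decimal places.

8.28%

T = 327/360 years.
CIP gives F = S · g_INR/g_NZD, so g_INR/g_NZD = 44.46027/44.8008 = 0.9923990.
The NZD side grows by e^(0.0912×327/360) = 1.086368.
That pins the INR growth at 1.0781105.
r = ln(1.0781105)/(327/360) = 0.082800 → 8.28%.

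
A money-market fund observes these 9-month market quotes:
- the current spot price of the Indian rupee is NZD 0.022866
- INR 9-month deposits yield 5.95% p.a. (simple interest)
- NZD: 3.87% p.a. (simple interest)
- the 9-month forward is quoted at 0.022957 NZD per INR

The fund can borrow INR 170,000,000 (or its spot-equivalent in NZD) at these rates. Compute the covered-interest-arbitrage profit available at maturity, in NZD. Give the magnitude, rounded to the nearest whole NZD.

NZD 76,801

T = 9/12 years.
Invest the INR and cover forward: 170,000,000 × 1.044625 × 0.022957 = NZD 4,076,847.54.
Convert at spot and invest in NZD: 170,000,000 × 0.022866 × 1.029025 = NZD 4,000,046.56.
The quoted forward overvalues INR, so borrow NZD, buy INR at spot, deposit the INR at 5.95%, and sell the proceeds forward at 0.022957.
Arbitrage profit = |4,076,847.54 − 4,000,046.56| = NZD 76,801.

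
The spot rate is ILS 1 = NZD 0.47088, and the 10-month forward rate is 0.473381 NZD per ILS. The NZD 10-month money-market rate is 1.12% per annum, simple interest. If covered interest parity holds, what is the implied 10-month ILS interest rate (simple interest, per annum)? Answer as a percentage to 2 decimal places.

T = 10/12 years.
F/S = 0.473381/0.47088 = 1.0053113 = (growth of NZD) / (growth of ILS).
NZD growth factor: 1 + 0.0112×10/12 = 1.0093333.
So the ILS growth factor = 1.0040008.
(1.0040008 − 1)/T = 0.004801, i.e. 0.48%.

0.48%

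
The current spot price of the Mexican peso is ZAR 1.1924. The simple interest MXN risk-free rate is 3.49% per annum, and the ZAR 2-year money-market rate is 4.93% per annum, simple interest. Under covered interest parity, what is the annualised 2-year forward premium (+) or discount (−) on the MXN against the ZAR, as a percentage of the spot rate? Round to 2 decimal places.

+1.35%

T = 2 years.
CIP forward (ZAR per MXN) = 1.1924 × 1.098600/1.069800 = 1.2245005.
Annualised premium = (F − S)/S × (1/T) = (1.2245005 − 1.1924)/1.1924 ÷ 2 = 1.35%.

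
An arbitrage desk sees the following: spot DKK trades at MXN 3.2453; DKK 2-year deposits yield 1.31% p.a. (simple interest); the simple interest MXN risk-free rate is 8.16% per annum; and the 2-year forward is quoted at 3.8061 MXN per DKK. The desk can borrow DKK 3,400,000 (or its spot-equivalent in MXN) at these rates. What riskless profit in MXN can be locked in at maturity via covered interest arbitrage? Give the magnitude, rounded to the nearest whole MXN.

T = 2 years.
Invest the DKK and cover forward: 3,400,000 × 1.026200 × 3.8061 = MXN 13,279,787.39.
Convert at spot and invest in MXN: 3,400,000 × 3.2453 × 1.163200 = MXN 12,834,772.06.
The quoted forward overvalues DKK, so borrow MXN, buy DKK at spot, deposit the DKK at 1.31%, and sell the proceeds forward at 3.8061.
The gap between the two covered legs is MXN 445,015.

MXN 445,015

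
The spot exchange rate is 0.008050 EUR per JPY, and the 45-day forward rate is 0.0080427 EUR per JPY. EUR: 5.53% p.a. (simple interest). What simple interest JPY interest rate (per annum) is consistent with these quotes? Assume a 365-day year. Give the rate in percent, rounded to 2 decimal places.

6.27%

T = 45/365 years.
CIP gives F = S · g_EUR/g_JPY, so g_EUR/g_JPY = 0.0080427/0.00805 = 0.9990932.
The EUR side grows by 1 + 0.0553×45/365 = 1.0068178.
Hence g_JPY = 1.0077316.
r = (1.0077316 − 1)/(45/365) = 0.062712 → 6.27%.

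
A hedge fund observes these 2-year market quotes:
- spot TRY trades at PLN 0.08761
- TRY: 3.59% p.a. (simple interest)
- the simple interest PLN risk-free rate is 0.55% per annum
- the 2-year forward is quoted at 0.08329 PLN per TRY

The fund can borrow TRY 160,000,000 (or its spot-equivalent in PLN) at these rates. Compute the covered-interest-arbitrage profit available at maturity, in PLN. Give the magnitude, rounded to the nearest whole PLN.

T = 2 years.
Invest the TRY and cover forward: 160,000,000 × 1.071800 × 0.08329 = PLN 14,283,235.52.
Convert at spot and invest in PLN: 160,000,000 × 0.08761 × 1.011000 = PLN 14,171,793.60.
The quoted forward overvalues TRY, so borrow PLN, buy TRY at spot, deposit the TRY at 3.59%, and sell the proceeds forward at 0.08329.
Arbitrage profit = |14,283,235.52 − 14,171,793.60| = PLN 111,442.

PLN 111,442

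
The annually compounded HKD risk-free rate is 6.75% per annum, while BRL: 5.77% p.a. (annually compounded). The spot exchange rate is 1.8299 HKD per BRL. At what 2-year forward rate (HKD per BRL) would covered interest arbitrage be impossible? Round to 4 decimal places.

1.8640

T = 2 years.
HKD growth factor: (1 + 0.0675)^2 = 1.1395562.
Growth of 1 BRL over T: (1 + 0.0577)^2 = 1.1187293.
Forward (HKD per BRL) = 1.8299 × 1.1395562 / 1.1187293 = 1.863966.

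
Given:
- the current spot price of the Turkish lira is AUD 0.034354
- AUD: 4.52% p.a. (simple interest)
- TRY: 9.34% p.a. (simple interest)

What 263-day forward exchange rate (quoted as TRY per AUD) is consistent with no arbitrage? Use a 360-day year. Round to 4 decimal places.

30.1009

T = 263/360 years.
AUD accumulates by 1 + 0.0452×263/360 = 1.03302111.
TRY accumulates by 1 + 0.0934×263/360 = 1.06823389.
CIP: F = S · (grow AUD)/(grow TRY) = 0.034354 × 1.03302111/1.06823389 = 0.033221570 AUD per TRY.
Quoted the other way: 1/0.033221570 = 30.1009 TRY per AUD.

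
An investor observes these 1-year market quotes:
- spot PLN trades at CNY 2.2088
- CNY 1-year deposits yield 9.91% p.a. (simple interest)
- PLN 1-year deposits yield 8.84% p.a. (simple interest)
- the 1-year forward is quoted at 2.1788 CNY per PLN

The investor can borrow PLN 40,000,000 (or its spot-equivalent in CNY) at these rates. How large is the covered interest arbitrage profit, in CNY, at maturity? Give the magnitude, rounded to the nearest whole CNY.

T = 1 year.
Keep in PLN, deliver into the forward: 40,000,000·1.088400·2.1788 = CNY 94,856,236.80.
Swap to CNY now, deposit: 40,000,000·2.2088·1.099100 = CNY 97,107,683.20.
The quoted forward undervalues PLN, so borrow PLN, convert to CNY at spot, deposit the CNY at 9.91%, and buy PLN forward at 2.1788 to cover the loan.
Arbitrage profit = |94,856,236.80 − 97,107,683.20| = CNY 2,251,446.

CNY 2,251,446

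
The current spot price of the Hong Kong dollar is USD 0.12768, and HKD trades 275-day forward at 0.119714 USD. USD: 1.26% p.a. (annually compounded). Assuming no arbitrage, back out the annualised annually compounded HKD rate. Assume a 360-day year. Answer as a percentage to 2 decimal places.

10.17%

T = 275/360 years.
F/S = 0.119714/0.12768 = 0.9376096 = (growth of USD) / (growth of HKD).
The USD side grows by (1 + 0.0126)^(275/360) = 1.0096108.
That pins the HKD growth at 1.0767923.
r = 1.0767923^(360/275) − 1 = 0.101701 → 10.17%.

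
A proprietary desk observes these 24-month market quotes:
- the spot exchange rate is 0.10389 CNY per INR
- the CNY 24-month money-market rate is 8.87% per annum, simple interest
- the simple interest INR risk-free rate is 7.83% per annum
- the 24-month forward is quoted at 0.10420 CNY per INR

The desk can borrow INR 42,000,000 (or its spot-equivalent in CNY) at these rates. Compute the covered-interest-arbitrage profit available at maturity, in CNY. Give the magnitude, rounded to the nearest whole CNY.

CNY 75,699

T = 2 years.
Keep in INR, deliver into the forward: 42,000,000·1.156600·0.10420 = CNY 5,061,744.24.
Swap to CNY now, deposit: 42,000,000·0.10389·1.177400 = CNY 5,137,443.61.
The quoted forward undervalues INR, so borrow INR, convert to CNY at spot, deposit the CNY at 8.87%, and buy INR forward at 0.10420 to cover the loan.
The gap between the two covered legs is CNY 75,699.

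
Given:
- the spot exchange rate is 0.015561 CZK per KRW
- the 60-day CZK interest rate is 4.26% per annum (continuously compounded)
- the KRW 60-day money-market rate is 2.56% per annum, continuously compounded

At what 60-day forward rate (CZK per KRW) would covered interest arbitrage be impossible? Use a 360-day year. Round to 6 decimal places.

0.015605

T = 60/360 years.
CZK growth factor: e^(0.0426×60/360) = 1.0071253.
Growth of 1 KRW over T: e^(0.0256×60/360) = 1.0042758.
So F = 0.015561 × 1.0071253 / 1.0042758 = 0.01560515 (CZK/KRW).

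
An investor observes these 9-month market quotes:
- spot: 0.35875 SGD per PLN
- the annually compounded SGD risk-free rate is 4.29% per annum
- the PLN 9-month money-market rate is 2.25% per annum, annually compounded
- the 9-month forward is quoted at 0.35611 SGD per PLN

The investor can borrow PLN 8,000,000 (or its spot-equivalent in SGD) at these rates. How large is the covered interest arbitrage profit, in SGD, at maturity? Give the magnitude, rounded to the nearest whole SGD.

SGD 65,035

T = 9/12 years.
Keep in PLN, deliver into the forward: 8,000,000·1.016827978·0.35611 = SGD 2,896,820.89.
Swap to SGD now, deposit: 8,000,000·0.35875·1.032005473 = SGD 2,961,855.71.
The quoted forward undervalues PLN, so borrow PLN, convert to SGD at spot, deposit the SGD at 4.29%, and buy PLN forward at 0.35611 to cover the loan.
The gap between the two covered legs is SGD 65,035.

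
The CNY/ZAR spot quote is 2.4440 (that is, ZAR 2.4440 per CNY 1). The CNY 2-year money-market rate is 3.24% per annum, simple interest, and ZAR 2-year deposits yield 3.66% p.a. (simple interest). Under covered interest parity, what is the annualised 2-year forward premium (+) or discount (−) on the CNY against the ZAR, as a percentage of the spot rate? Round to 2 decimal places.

T = 2 years.
F = S · g_ZAR/g_CNY = 2.444 × 1.073200/1.064800 = 2.4632802.
(F − S)/S ÷ T = (2.4632802 − 2.444)/2.444/2 = 0.003944 → 0.39%.

+0.39%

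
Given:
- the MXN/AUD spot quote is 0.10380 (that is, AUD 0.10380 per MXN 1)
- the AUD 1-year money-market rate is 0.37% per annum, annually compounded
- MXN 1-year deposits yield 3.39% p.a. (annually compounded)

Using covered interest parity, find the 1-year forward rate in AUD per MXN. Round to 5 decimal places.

0.10077

T = 1 year.
AUD accumulates by (1 + 0.0037)^1 = 1.003700.
MXN growth factor: (1 + 0.0339)^1 = 1.033900.
So F = 0.1038 × 1.003700 / 1.033900 = 0.1007680 (AUD/MXN).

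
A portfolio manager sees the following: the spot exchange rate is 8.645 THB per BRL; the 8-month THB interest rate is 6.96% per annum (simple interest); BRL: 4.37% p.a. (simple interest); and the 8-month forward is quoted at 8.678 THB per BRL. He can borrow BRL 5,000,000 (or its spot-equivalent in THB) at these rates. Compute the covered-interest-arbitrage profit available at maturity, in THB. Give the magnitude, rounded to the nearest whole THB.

T = 8/12 years.
Keep in BRL, deliver into the forward: 5,000,000·1.0291333333·8.678 = THB 44,654,095.33.
Swap to THB now, deposit: 5,000,000·8.645·1.046400 = THB 45,230,640.00.
The quoted forward undervalues BRL, so borrow BRL, convert to THB at spot, deposit the THB at 6.96%, and buy BRL forward at 8.678 to cover the loan.
Profit = 45,230,640.00 − 44,654,095.33 = THB 576,545.

THB 576,545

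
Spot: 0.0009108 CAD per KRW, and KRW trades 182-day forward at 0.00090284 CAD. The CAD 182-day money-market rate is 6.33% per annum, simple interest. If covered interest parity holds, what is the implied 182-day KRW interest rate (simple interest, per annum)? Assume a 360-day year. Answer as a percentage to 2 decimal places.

8.13%

T = 182/360 years.
CIP gives F = S · g_CAD/g_KRW, so g_CAD/g_KRW = 0.00090284/0.0009108 = 0.9912604.
CAD growth factor: 1 + 0.0633×182/360 = 1.0320017.
That pins the KRW growth at 1.0411005.
r = (1.0411005 − 1)/(182/360) = 0.081298 → 8.13%.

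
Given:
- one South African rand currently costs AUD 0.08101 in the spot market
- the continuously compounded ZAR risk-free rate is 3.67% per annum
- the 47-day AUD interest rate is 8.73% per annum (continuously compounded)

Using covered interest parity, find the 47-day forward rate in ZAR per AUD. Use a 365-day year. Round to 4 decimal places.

T = 47/365 years.
AUD accumulates by e^(0.0873×47/365) = 1.01130479.
ZAR growth factor: e^(0.0367×47/365) = 1.00473694.
CIP: F = S · (grow AUD)/(grow ZAR) = 0.08101 × 1.01130479/1.00473694 = 0.081539553 AUD per ZAR.
Invert for ZAR per AUD: 1 / 0.081539553 = 12.2640.

12.2640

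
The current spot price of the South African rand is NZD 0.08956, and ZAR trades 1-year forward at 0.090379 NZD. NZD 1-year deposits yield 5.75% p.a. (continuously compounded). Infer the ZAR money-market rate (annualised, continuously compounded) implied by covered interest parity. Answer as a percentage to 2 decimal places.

4.84%

T = 1 year.
CIP gives F = S · g_NZD/g_ZAR, so g_NZD/g_ZAR = 0.090379/0.08956 = 1.0091447.
NZD growth factor: e^(0.0575×1) = 1.0591853.
That pins the ZAR growth at 1.0495871.
r = ln(1.0495871)/1 = 0.048397 → 4.84%.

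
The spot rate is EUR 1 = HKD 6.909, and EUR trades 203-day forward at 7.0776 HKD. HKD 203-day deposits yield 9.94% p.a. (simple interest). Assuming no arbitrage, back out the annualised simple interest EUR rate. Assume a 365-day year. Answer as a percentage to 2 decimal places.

5.42%

T = 203/365 years.
CIP gives F = S · g_HKD/g_EUR, so g_HKD/g_EUR = 7.0776/6.909 = 1.0244030.
The HKD side grows by 1 + 0.0994×203/365 = 1.0552827.
So the EUR growth factor = 1.0301441.
r = (1.0301441 − 1)/(203/365) = 0.054200 → 5.42%.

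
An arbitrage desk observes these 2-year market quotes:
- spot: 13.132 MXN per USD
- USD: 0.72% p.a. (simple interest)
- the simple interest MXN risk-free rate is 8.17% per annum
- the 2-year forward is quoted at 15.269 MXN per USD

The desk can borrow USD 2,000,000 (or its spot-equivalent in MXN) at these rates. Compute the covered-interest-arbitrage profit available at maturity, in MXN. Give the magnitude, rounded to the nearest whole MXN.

T = 2 years.
Keep in USD, deliver into the forward: 2,000,000·1.014400·15.269 = MXN 30,977,747.20.
Swap to MXN now, deposit: 2,000,000·13.132·1.163400 = MXN 30,555,537.60.
The quoted forward overvalues USD, so borrow MXN, buy USD at spot, deposit the USD at 0.72%, and sell the proceeds forward at 15.269.
Arbitrage profit = |30,977,747.20 − 30,555,537.60| = MXN 422,210.

MXN 422,210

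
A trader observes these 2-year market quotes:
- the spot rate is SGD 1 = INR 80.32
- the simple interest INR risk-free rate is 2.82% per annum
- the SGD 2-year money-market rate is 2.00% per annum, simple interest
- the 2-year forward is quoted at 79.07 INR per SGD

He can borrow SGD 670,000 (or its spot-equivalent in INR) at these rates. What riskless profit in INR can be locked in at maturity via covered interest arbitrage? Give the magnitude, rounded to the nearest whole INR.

T = 2 years.
Keep in SGD, deliver into the forward: 670,000·1.040000·79.07 = INR 55,095,976.00.
Swap to INR now, deposit: 670,000·80.32·1.056400 = INR 56,849,532.16.
The quoted forward undervalues SGD, so borrow SGD, convert to INR at spot, deposit the INR at 2.82%, and buy SGD forward at 79.07 to cover the loan.
Arbitrage profit = |55,095,976.00 − 56,849,532.16| = INR 1,753,556.

INR 1,753,556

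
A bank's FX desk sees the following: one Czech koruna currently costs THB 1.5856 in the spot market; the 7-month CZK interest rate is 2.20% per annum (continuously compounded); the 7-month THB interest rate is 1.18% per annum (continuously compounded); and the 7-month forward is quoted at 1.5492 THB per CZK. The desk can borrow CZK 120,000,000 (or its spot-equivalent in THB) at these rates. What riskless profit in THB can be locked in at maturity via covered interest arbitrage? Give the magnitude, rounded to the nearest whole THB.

THB 3,281,081

T = 7/12 years.
Keep in CZK, deliver into the forward: 120,000,000·1.01291603395·1.5492 = THB 188,305,142.38.
Swap to THB now, deposit: 120,000,000·1.5856·1.00690707792 = THB 191,586,223.53.
The quoted forward undervalues CZK, so borrow CZK, convert to THB at spot, deposit the THB at 1.18%, and buy CZK forward at 1.5492 to cover the loan.
Profit = 191,586,223.53 − 188,305,142.38 = THB 3,281,081.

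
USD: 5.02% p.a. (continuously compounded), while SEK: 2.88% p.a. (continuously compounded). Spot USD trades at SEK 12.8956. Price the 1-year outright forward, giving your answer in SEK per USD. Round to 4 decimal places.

12.6226

T = 1 year.
SEK accumulates by e^(0.0288×1) = 1.02921873.
USD growth factor: e^(0.0502×1) = 1.05148137.
So F = 12.8956 × 1.02921873 / 1.05148137 = 12.622566 (SEK/USD).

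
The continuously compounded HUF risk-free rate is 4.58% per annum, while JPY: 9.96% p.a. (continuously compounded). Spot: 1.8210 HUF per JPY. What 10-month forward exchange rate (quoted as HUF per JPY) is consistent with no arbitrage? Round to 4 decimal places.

T = 10/12 years.
HUF accumulates by e^(0.0458×10/12) = 1.0389044.
Growth of 1 JPY over T: e^(0.0996×10/12) = 1.0865418.
So F = 1.821 × 1.0389044 / 1.0865418 = 1.741162 (HUF/JPY).

1.7412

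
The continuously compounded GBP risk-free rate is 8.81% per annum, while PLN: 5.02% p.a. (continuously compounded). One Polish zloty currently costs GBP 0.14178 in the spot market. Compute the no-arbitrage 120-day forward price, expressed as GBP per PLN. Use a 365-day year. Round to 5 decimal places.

T = 120/365 years.
GBP growth factor: e^(0.0881×120/365) = 1.0293879.
Growth of 1 PLN over T: e^(0.0502×120/365) = 1.0166411.
CIP: F = S · (grow GBP)/(grow PLN) = 0.14178 × 1.0293879/1.0166411 = 0.1435577 GBP per PLN.

0.14356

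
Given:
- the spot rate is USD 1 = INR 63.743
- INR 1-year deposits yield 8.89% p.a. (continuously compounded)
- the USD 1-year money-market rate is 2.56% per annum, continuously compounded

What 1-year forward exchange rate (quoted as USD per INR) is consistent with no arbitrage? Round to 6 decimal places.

0.014726

T = 1 year.
Growth of 1 INR over T: e^(0.0889×1) = 1.0929714.
Growth of 1 USD over T: e^(0.0256×1) = 1.0259305.
So F = 63.743 × 1.0929714 / 1.0259305 = 67.90838 (INR/USD).
Quoted the other way: 1/67.90838 = 0.014726 USD per INR.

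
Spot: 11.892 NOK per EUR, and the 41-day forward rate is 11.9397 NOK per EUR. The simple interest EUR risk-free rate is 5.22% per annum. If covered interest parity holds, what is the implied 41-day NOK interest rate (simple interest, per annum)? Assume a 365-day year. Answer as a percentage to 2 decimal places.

8.81%

T = 41/365 years.
By CIP, F/S equals the NOK-to-EUR growth ratio: 11.9397/11.892 = 1.0040111.
EUR growth factor: 1 + 0.0522×41/365 = 1.0058636.
Hence g_NOK = 1.0098982.
(1.0098982 − 1)/T = 0.088118, i.e. 8.81%.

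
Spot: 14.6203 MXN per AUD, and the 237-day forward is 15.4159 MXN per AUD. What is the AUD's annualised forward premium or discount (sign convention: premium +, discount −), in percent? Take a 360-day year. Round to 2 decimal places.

T = 237/360 years.
(F − S)/S = (15.4159 − 14.6203)/14.6203 = 0.0544175.
×(1/T) gives 8.27% p.a.

+8.27%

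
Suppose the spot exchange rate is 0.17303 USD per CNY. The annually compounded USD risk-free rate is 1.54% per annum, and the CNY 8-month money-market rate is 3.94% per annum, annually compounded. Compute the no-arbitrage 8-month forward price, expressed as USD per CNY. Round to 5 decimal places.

T = 8/12 years.
USD accumulates by (1 + 0.0154)^(8/12) = 1.0102405.
CNY accumulates by (1 + 0.0394)^(8/12) = 1.0260971.
So F = 0.17303 × 1.0102405 / 1.0260971 = 0.1703561 (USD/CNY).

0.17036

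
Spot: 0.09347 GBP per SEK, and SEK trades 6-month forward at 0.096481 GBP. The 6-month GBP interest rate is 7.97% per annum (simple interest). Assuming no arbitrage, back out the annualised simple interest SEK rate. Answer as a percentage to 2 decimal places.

1.48%

T = 6/12 years.
F/S = 0.096481/0.09347 = 1.0322135 = (growth of GBP) / (growth of SEK).
The GBP side grows by 1 + 0.0797×6/12 = 1.039850.
That pins the SEK growth at 1.0073982.
r = (1.0073982 − 1)/(6/12) = 0.014796 → 1.48%.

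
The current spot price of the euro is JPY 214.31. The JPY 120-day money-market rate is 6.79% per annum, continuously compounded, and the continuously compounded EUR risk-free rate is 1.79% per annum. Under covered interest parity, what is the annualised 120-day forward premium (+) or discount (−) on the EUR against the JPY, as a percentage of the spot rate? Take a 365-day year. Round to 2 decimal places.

+5.04%

T = 120/365 years.
No-arbitrage forward: 214.31 × 1.0225743 / 1.0059023 = 217.86201 JPY/EUR.
Annualised premium = (F − S)/S × (1/T) = (217.86201 − 214.31)/214.31 ÷ (120/365) = 5.04%.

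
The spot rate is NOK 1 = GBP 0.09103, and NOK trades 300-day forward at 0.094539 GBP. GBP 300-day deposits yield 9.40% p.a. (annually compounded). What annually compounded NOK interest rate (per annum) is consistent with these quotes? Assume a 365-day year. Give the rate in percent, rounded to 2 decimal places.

4.48%

T = 300/365 years.
CIP gives F = S · g_GBP/g_NOK, so g_GBP/g_NOK = 0.094539/0.09103 = 1.0385477.
The GBP side grows by (1 + 0.0940)^(300/365) = 1.0766363.
So the NOK growth factor = 1.0366749.
r = 1.0366749^(365/300) − 1 = 0.044797 → 4.48%.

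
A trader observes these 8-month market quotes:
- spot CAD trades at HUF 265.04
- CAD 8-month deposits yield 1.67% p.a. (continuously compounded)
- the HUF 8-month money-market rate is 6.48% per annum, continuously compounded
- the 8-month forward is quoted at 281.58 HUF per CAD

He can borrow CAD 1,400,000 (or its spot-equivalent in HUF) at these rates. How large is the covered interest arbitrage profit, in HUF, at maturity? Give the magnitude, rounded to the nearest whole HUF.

T = 8/12 years.
Route A — deposit CAD, sell forward: 1,400,000 × 1.01119553953 × 281.58 = HUF 398,625,416.03.
Route B — convert at spot, deposit HUF: 1,400,000 × 265.04 × 1.04414670331 = HUF 387,436,899.14.
The quoted forward overvalues CAD, so borrow HUF, buy CAD at spot, deposit the CAD at 1.67%, and sell the proceeds forward at 281.58.
The gap between the two covered legs is HUF 11,188,517.

HUF 11,188,517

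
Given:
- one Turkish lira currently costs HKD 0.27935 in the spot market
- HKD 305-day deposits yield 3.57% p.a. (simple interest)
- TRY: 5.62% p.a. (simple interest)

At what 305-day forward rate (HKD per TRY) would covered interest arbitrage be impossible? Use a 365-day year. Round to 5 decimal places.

T = 305/365 years.
HKD growth factor: 1 + 0.0357×305/365 = 1.0298315.
Growth of 1 TRY over T: 1 + 0.0562×305/365 = 1.0469616.
CIP: F = S · (grow HKD)/(grow TRY) = 0.27935 × 1.0298315/1.0469616 = 0.2747794 HKD per TRY.

0.27478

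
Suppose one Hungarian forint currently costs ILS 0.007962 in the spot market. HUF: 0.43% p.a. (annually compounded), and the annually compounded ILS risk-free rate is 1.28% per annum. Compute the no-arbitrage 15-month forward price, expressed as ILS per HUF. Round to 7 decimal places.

T = 15/12 years.
Growth of 1 ILS over T: (1 + 0.0128)^(15/12) = 1.0160255.
HUF growth factor: (1 + 0.0043)^(15/12) = 1.0053779.
So F = 0.007962 × 1.0160255 / 1.0053779 = 0.008046323 (ILS/HUF).

0.0080463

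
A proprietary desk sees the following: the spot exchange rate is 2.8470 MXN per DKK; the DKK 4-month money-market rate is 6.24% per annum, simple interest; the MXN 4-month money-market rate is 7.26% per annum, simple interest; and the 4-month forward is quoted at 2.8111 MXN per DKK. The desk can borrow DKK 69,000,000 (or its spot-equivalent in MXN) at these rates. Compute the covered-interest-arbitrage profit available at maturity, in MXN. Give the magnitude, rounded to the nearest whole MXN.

T = 4/12 years.
Invest the DKK and cover forward: 69,000,000 × 1.020800 × 2.8111 = MXN 198,000,390.72.
Convert at spot and invest in MXN: 69,000,000 × 2.8470 × 1.024200 = MXN 201,196,920.60.
The quoted forward undervalues DKK, so borrow DKK, convert to MXN at spot, deposit the MXN at 7.26%, and buy DKK forward at 2.8111 to cover the loan.
Arbitrage profit = |198,000,390.72 − 201,196,920.60| = MXN 3,196,530.

MXN 3,196,530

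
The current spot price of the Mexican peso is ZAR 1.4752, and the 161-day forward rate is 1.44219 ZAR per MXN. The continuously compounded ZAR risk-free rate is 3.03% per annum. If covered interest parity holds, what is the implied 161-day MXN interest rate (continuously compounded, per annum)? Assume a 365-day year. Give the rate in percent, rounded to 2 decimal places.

8.16%

T = 161/365 years.
By CIP, F/S equals the ZAR-to-MXN growth ratio: 1.44219/1.4752 = 0.9776234.
ZAR growth factor: e^(0.0303×161/365) = 1.0134549.
That pins the MXN growth at 1.0366516.
Take logs: ln 1.0366516 / (161/365) = 0.081606, so 8.16%.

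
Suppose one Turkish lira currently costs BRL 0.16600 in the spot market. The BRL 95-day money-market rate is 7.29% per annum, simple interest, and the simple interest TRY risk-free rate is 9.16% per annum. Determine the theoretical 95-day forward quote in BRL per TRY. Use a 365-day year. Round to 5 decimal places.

0.16521

T = 95/365 years.
BRL accumulates by 1 + 0.0729×95/365 = 1.018974.
Growth of 1 TRY over T: 1 + 0.0916×95/365 = 1.0238411.
Forward (BRL per TRY) = 0.166 × 1.018974 / 1.0238411 = 0.1652109.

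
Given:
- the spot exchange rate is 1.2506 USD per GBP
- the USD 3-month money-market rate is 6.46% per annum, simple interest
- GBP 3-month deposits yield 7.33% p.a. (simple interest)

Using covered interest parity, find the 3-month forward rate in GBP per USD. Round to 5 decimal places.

T = 3/12 years.
USD accumulates by 1 + 0.0646×3/12 = 1.016150.
GBP accumulates by 1 + 0.0733×3/12 = 1.018325.
So F = 1.2506 × 1.016150 / 1.018325 = 1.247929 (USD/GBP).
Quoted the other way: 1/1.247929 = 0.80133 GBP per USD.

0.80133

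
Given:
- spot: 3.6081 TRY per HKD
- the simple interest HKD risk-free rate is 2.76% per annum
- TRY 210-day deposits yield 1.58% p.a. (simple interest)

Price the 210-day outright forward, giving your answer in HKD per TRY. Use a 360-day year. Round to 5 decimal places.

0.27904

T = 210/360 years.
TRY growth factor: 1 + 0.0158×210/360 = 1.0092167.
HKD accumulates by 1 + 0.0276×210/360 = 1.016100.
Forward (TRY per HKD) = 3.6081 × 1.0092167 / 1.016100 = 3.583658.
Invert for HKD per TRY: 1 / 3.583658 = 0.27904.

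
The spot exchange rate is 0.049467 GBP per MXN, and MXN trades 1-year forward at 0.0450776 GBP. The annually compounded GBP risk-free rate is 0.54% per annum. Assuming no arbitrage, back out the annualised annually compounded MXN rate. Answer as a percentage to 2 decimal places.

10.33%

T = 1 year.
CIP gives F = S · g_GBP/g_MXN, so g_GBP/g_MXN = 0.0450776/0.049467 = 0.9112661.
GBP growth factor: (1 + 0.0054)^1 = 1.005400.
Hence g_MXN = 1.1033001.
Annualise: 1.1033001^(1/1) − 1 = 0.103300 = 10.33%.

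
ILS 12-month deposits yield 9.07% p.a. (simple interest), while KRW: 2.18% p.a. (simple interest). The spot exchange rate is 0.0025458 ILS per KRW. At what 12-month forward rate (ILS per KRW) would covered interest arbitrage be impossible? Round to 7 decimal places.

0.0027175

T = 1 year.
ILS accumulates by 1 + 0.0907×1 = 1.090700.
KRW accumulates by 1 + 0.0218×1 = 1.021800.
Forward (ILS per KRW) = 0.0025458 × 1.090700 / 1.021800 = 0.002717463.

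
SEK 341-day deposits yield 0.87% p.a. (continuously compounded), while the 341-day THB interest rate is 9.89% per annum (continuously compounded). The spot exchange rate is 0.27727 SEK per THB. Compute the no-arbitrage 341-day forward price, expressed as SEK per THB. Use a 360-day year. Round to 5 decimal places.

0.25456

T = 341/360 years.
Growth of 1 SEK over T: e^(0.0087×341/360) = 1.0082749.
THB accumulates by e^(0.0989×341/360) = 1.0982086.
CIP: F = S · (grow SEK)/(grow THB) = 0.27727 × 1.0082749/1.0982086 = 0.2545640 SEK per THB.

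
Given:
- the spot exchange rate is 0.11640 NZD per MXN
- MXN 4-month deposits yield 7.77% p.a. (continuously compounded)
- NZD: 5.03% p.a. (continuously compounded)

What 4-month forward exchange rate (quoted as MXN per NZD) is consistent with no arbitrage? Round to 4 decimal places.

T = 4/12 years.
Growth of 1 NZD over T: e^(0.0503×4/12) = 1.016908.
Growth of 1 MXN over T: e^(0.0777×4/12) = 1.0262383.
Forward (NZD per MXN) = 0.1164 × 1.016908 / 1.0262383 = 0.1153417.
Invert for MXN per NZD: 1 / 0.1153417 = 8.6699.

8.6699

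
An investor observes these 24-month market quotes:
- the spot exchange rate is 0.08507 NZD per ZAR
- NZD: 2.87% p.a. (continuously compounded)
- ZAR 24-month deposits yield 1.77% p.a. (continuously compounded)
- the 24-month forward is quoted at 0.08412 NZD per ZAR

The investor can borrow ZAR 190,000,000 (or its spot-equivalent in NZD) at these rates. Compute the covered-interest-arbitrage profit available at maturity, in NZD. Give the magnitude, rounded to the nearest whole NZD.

NZD 559,493

T = 2 years.
Route A — deposit ZAR, sell forward: 190,000,000 × 1.0360340395 × 0.08412 = NZD 16,558,724.85.
Route B — convert at spot, deposit NZD: 190,000,000 × 0.08507 × 1.0590793574 = NZD 17,118,217.38.
The quoted forward undervalues ZAR, so borrow ZAR, convert to NZD at spot, deposit the NZD at 2.87%, and buy ZAR forward at 0.08412 to cover the loan.
Profit = 17,118,217.38 − 16,558,724.85 = NZD 559,493.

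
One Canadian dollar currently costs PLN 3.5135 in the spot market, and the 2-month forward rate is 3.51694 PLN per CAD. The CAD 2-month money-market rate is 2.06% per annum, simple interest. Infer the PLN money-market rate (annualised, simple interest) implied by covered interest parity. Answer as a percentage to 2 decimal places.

2.65%

T = 2/12 years.
F/S = 3.51694/3.5135 = 1.0009791 = (growth of PLN) / (growth of CAD).
The CAD side grows by 1 + 0.0206×2/12 = 1.0034333.
Hence g_PLN = 1.0044158.
r = (1.0044158 − 1)/(2/12) = 0.026495 → 2.65%.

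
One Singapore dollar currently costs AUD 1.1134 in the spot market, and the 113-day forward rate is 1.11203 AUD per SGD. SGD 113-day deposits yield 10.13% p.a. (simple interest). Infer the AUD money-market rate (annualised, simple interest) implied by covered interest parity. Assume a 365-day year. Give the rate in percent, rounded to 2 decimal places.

9.72%

T = 113/365 years.
By CIP, F/S equals the AUD-to-SGD growth ratio: 1.11203/1.1134 = 0.9987695.
The SGD side grows by 1 + 0.1013×113/365 = 1.0313614.
Hence g_AUD = 1.0300923.
r = (1.0300923 − 1)/(113/365) = 0.097201 → 9.72%.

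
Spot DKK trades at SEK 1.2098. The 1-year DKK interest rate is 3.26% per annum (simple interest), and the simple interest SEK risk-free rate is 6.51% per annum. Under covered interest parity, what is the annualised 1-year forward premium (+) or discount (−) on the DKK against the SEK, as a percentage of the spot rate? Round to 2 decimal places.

T = 1 year.
F = S · g_SEK/g_DKK = 1.2098 × 1.065100/1.032600 = 1.2478772.
(F − S)/S ÷ T = (1.2478772 − 1.2098)/1.2098/1 = 0.031474 → 3.15%.

+3.15%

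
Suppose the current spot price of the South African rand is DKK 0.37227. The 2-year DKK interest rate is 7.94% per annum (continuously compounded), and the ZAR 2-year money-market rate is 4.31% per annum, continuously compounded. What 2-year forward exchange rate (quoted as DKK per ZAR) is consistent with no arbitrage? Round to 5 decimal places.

0.40030

T = 2 years.
DKK accumulates by e^(0.0794×2) = 1.1721035.
ZAR growth factor: e^(0.0431×2) = 1.0900243.
So F = 0.37227 × 1.1721035 / 1.0900243 = 0.4003021 (DKK/ZAR).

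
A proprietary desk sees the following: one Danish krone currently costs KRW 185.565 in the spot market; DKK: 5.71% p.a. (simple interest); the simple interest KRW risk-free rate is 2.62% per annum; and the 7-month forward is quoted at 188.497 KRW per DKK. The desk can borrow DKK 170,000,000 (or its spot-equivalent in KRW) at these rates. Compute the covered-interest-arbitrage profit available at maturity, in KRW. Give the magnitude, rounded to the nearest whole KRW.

KRW 1,083,659,757

T = 7/12 years.
Route A — deposit DKK, sell forward: 170,000,000 × 1.033308333333 × 188.497 = KRW 33,111,838,554.41.
Route B — convert at spot, deposit KRW: 170,000,000 × 185.565 × 1.015283333333 = KRW 32,028,178,797.49.
The quoted forward overvalues DKK, so borrow KRW, buy DKK at spot, deposit the DKK at 5.71%, and sell the proceeds forward at 188.497.
The gap between the two covered legs is KRW 1,083,659,757.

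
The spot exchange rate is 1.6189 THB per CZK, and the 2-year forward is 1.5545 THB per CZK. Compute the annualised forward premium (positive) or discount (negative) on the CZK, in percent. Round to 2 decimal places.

T = 2 years.
Period premium: (1.5545 − 1.6189)/1.6189 = -0.0397801.
Per annum: -0.0397801 / 2 = -0.019890 = -1.99%.

-1.99%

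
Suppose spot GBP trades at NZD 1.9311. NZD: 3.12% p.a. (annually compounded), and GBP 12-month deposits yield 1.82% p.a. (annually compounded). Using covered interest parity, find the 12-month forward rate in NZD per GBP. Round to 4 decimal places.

T = 1 year.
Growth of 1 NZD over T: (1 + 0.0312)^1 = 1.031200.
GBP accumulates by (1 + 0.0182)^1 = 1.018200.
Forward (NZD per GBP) = 1.9311 × 1.031200 / 1.018200 = 1.955756.

1.9558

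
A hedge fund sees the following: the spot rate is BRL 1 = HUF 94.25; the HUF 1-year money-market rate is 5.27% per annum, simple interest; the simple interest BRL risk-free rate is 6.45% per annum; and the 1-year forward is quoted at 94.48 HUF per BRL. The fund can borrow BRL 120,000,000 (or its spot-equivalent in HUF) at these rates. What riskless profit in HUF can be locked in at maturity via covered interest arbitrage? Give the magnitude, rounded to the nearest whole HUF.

T = 1 year.
Invest the BRL and cover forward: 120,000,000 × 1.064500 × 94.48 = HUF 12,068,875,200.00.
Convert at spot and invest in HUF: 120,000,000 × 94.25 × 1.052700 = HUF 11,906,037,000.00.
The quoted forward overvalues BRL, so borrow HUF, buy BRL at spot, deposit the BRL at 6.45%, and sell the proceeds forward at 94.48.
The gap between the two covered legs is HUF 162,838,200.

HUF 162,838,200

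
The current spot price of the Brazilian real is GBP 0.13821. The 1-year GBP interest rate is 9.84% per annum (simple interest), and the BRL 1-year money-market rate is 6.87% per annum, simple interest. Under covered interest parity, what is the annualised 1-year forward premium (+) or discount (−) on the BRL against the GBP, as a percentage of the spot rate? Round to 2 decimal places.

T = 1 year.
CIP forward (GBP per BRL) = 0.13821 × 1.098400/1.068700 = 0.14205096.
Annualised premium = (F − S)/S × (1/T) = (0.14205096 − 0.13821)/0.13821 ÷ 1 = 2.78%.

+2.78%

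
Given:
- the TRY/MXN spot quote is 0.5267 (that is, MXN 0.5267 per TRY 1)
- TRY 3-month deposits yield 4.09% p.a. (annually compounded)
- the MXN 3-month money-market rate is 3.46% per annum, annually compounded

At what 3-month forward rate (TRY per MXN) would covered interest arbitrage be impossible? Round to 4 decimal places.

1.9015

T = 3/12 years.
Growth of 1 MXN over T: (1 + 0.0346)^(3/12) = 1.008540.
TRY growth factor: (1 + 0.0409)^(3/12) = 1.0100718.
So F = 0.5267 × 1.008540 / 1.0100718 = 0.5259012 (MXN/TRY).
Quoted the other way: 1/0.5259012 = 1.9015 TRY per MXN.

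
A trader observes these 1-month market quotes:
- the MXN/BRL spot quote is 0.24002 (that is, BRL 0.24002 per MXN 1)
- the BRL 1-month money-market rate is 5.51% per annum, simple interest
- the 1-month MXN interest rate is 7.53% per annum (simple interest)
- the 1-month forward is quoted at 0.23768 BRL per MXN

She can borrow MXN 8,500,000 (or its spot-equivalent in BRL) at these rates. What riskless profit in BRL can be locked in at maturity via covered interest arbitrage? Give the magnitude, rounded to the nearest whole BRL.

BRL 16,581

T = 1/12 years.
Invest the MXN and cover forward: 8,500,000 × 1.006275 × 0.23768 = BRL 2,032,957.26.
Convert at spot and invest in BRL: 8,500,000 × 0.24002 × 1.004591667 = BRL 2,049,537.78.
The quoted forward undervalues MXN, so borrow MXN, convert to BRL at spot, deposit the BRL at 5.51%, and buy MXN forward at 0.23768 to cover the loan.
Profit = 2,049,537.78 − 2,032,957.26 = BRL 16,581.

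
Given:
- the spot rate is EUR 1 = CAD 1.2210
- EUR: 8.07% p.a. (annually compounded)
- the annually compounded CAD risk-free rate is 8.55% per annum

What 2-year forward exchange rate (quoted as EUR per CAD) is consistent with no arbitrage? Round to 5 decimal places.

0.81177

T = 2 years.
CAD accumulates by (1 + 0.0855)^2 = 1.1783102.
EUR growth factor: (1 + 0.0807)^2 = 1.1679125.
So F = 1.221 × 1.1783102 / 1.1679125 = 1.231870 (CAD/EUR).
Quoted the other way: 1/1.231870 = 0.81177 EUR per CAD.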